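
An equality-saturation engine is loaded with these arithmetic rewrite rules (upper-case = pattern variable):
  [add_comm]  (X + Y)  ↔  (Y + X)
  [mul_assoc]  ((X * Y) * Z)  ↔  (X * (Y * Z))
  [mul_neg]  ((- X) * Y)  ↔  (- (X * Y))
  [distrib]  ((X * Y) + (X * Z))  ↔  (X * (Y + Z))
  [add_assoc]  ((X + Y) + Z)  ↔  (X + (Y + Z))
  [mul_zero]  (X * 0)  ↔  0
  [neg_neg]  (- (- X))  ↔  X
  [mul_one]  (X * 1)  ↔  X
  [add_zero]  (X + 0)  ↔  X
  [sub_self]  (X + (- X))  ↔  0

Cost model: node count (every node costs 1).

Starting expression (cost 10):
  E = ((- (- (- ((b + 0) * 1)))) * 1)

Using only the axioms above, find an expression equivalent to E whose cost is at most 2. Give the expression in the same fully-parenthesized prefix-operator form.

(- b)   [cost 2]

(1) ((b + 0) * 1)  =[mul_one →]=  (b + 0)    ⊢ ((- (- (- (b + 0)))) * 1)
(2) ((- (- (- (b + 0)))) * 1)  =[mul_one →]=  (- (- (- (b + 0))))
(3) (b + 0)  =[add_zero →]=  b    ⊢ (- (- (- b)))
(4) (- (- b))  =[neg_neg →]=  b    ⊢ cost 2, within 2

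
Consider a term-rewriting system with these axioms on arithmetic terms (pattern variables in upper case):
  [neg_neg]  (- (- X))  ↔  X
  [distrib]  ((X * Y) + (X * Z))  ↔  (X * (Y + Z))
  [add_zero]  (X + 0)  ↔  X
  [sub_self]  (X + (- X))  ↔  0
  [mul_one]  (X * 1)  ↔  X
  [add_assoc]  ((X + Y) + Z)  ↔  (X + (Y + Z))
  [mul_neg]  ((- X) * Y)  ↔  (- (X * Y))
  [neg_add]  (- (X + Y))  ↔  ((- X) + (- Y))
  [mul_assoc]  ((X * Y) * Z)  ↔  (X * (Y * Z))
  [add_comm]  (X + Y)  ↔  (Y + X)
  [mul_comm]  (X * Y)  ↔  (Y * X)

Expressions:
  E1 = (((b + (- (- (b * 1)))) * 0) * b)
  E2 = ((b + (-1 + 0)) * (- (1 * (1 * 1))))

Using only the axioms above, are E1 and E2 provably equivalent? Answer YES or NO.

All listed rules preserve value, hence provable equivalence implies equal values everywhere; look for a separating assignment.
b=0 gives E1 ↦ 0, E2 ↦ 1; values differ ⇒ not provably equivalent.

NO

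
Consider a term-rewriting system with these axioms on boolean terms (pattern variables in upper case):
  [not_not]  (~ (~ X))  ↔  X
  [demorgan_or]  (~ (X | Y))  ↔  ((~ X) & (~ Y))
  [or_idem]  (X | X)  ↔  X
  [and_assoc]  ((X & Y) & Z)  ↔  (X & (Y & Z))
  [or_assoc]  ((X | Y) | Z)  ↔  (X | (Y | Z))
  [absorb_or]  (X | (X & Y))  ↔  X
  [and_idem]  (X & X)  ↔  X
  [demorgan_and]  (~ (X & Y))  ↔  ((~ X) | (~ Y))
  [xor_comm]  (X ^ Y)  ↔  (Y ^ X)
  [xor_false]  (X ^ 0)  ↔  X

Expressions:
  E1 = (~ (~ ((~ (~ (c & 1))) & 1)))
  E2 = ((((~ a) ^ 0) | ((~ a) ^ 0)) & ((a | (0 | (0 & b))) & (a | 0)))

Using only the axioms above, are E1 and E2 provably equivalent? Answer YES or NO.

NO

The axioms are sound identities: if E1 ↔* E2 then E1 and E2 evaluate identically under any assignment.
Under a=0, b=0, c=1: E1 evaluates to 1, E2 to 0. Distinct ⇒ no rewrite sequence connects them.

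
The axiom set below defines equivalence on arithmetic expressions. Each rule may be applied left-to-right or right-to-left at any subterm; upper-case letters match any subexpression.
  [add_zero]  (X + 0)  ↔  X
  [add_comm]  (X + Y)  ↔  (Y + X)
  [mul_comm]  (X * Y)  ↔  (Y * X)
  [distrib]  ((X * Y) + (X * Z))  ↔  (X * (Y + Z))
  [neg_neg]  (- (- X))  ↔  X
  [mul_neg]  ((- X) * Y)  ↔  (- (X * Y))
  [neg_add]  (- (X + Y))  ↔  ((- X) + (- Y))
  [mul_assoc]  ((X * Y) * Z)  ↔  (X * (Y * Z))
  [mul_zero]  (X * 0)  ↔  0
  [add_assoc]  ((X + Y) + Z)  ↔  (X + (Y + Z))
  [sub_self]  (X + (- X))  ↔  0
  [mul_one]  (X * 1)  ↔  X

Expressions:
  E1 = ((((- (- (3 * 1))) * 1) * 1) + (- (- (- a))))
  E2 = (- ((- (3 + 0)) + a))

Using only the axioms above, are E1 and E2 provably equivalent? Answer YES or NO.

YES

step 1: neg_neg (→) rewrites (- (- (3 * 1))) into (3 * 1), now ((((3 * 1) * 1) * 1) + (- (- (- a))))
step 2: mul_one (→) rewrites (3 * 1) into 3, now (((3 * 1) * 1) + (- (- (- a))))
step 3: neg_neg (→) rewrites (- (- a)) into a, now (((3 * 1) * 1) + (- a))
step 4: mul_one (→) rewrites ((3 * 1) * 1) into (3 * 1), now ((3 * 1) + (- a))
step 5: mul_one (→) rewrites (3 * 1) into 3, now (3 + (- a))
step 6: neg_neg (←) rewrites 3 into (- (- 3)), now ((- (- 3)) + (- a))
step 7: neg_add (←) rewrites ((- (- 3)) + (- a)) into (- ((- 3) + a))
step 8: add_zero (←) rewrites 3 into (3 + 0), which is E2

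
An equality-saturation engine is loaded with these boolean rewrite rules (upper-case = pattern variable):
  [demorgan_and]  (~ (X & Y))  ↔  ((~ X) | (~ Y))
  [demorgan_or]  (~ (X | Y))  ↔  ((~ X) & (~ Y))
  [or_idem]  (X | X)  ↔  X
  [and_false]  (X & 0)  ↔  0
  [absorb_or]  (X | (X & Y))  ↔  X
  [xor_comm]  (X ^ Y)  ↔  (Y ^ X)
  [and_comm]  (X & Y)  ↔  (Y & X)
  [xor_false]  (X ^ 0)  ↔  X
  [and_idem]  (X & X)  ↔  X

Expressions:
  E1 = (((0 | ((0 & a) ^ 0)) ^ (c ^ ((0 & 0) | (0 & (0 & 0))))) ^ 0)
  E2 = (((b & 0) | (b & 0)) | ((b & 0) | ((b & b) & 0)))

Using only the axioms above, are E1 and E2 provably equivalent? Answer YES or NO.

Every axiom is a valid identity, so a rewrite proof would force E1 and E2 to agree under every assignment.
At a=0, b=0, c=1: E1 = 1 but E2 = 0; they differ, so no derivation exists.

NO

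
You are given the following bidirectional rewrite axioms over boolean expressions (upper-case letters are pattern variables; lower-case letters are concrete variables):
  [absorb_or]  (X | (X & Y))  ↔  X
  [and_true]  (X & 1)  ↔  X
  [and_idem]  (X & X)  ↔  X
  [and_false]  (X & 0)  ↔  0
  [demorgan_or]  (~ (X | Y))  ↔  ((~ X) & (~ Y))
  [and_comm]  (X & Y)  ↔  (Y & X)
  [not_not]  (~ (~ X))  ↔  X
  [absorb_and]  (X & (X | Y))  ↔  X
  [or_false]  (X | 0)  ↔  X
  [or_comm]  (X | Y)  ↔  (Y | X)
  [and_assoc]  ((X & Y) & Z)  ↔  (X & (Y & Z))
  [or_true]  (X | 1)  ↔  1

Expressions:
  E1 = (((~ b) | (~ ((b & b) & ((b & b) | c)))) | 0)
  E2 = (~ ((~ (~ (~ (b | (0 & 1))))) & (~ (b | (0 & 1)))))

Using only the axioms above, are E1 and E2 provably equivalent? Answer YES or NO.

Every axiom is a valid identity, so a rewrite proof would force E1 and E2 to agree under every assignment.
At b=0, c=0: E1 = 1 but E2 = 0; they differ, so no derivation exists.

NO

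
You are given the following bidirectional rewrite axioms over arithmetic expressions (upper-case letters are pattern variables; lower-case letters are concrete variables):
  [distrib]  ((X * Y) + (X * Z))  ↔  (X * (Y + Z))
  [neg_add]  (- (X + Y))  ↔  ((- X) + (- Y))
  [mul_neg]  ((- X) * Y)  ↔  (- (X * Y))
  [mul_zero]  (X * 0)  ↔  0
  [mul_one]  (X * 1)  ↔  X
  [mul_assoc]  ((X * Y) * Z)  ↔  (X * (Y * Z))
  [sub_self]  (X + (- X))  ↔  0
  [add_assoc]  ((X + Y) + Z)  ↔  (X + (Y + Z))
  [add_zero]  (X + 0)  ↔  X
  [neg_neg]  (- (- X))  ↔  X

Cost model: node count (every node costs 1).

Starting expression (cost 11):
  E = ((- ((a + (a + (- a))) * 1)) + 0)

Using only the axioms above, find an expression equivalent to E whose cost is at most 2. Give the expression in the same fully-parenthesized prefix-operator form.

1. [sub_self →] (a + (- a))  →  0;  E = ((- ((a + 0) * 1)) + 0)
2. [add_zero →] (a + 0)  →  a;  E = ((- (a * 1)) + 0)
3. [add_zero →] ((- (a * 1)) + 0)  →  (- (a * 1))
4. [mul_one →] (a * 1)  →  a;  cost 2 ≤ 2, done

(- a)   [cost 2]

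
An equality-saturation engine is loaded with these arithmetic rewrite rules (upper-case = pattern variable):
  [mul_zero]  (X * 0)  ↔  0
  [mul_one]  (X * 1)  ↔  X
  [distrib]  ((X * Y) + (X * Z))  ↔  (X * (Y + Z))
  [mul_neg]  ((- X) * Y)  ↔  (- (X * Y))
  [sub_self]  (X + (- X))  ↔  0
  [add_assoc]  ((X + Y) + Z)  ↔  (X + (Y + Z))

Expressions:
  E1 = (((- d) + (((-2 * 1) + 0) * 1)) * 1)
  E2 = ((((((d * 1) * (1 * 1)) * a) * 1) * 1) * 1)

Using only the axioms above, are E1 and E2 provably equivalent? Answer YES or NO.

NO

The axioms are sound identities: if E1 ↔* E2 then E1 and E2 evaluate identically under any assignment.
Under a=0, d=0: E1 evaluates to -2, E2 to 0. Distinct ⇒ no rewrite sequence connects them.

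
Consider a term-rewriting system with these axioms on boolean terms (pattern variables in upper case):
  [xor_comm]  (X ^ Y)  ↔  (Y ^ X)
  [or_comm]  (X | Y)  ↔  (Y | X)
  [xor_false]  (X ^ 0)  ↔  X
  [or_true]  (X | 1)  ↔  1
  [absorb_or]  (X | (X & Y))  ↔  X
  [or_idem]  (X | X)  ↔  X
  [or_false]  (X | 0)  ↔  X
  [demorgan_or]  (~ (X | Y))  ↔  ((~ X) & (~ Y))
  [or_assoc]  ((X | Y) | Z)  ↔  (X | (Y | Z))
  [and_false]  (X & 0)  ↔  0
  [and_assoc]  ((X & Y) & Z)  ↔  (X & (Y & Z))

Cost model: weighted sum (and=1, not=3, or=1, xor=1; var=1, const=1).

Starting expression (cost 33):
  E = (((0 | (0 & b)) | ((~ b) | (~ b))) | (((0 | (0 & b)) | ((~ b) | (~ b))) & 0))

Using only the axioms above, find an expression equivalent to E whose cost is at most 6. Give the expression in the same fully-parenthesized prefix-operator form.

1. [absorb_or →] (((0 | (0 & b)) | ((~ b) | (~ b))) | (((0 | (0 & b)) | ((~ b) | (~ b))) & 0))  →  ((0 | (0 & b)) | ((~ b) | (~ b)))
2. [or_idem →] ((~ b) | (~ b))  →  (~ b);  E = ((0 | (0 & b)) | (~ b))
3. [absorb_or →] (0 | (0 & b))  →  0;  cost 6 ≤ 6, done

(0 | (~ b))   [cost 6]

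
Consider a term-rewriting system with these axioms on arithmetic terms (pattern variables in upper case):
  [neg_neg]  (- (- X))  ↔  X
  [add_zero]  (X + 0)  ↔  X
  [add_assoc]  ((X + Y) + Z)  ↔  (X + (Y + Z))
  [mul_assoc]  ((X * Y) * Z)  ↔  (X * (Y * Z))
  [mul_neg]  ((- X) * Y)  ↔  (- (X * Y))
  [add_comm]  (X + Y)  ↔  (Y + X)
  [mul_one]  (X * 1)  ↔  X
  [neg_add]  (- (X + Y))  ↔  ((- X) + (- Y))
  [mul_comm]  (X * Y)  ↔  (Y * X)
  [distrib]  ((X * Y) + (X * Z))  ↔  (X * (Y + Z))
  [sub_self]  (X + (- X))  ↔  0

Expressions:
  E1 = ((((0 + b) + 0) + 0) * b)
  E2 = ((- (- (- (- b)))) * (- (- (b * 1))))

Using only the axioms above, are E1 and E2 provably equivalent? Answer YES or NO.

YES

step 1: add_zero (→) rewrites (((0 + b) + 0) + 0) into ((0 + b) + 0), now (((0 + b) + 0) * b)
step 2: add_comm (→) rewrites (0 + b) into (b + 0), now (((b + 0) + 0) * b)
step 3: add_zero (→) rewrites ((b + 0) + 0) into (b + 0), now ((b + 0) * b)
step 4: add_zero (→) rewrites (b + 0) into b, now (b * b)
step 5: mul_one (←) rewrites b into (b * 1), now (b * (b * 1))
step 6: neg_neg (←) rewrites (b * 1) into (- (- (b * 1))), now (b * (- (- (b * 1))))
step 7: neg_neg (←) rewrites b into (- (- b)), now ((- (- b)) * (- (- (b * 1))))
step 8: neg_neg (←) rewrites b into (- (- b)), which is E2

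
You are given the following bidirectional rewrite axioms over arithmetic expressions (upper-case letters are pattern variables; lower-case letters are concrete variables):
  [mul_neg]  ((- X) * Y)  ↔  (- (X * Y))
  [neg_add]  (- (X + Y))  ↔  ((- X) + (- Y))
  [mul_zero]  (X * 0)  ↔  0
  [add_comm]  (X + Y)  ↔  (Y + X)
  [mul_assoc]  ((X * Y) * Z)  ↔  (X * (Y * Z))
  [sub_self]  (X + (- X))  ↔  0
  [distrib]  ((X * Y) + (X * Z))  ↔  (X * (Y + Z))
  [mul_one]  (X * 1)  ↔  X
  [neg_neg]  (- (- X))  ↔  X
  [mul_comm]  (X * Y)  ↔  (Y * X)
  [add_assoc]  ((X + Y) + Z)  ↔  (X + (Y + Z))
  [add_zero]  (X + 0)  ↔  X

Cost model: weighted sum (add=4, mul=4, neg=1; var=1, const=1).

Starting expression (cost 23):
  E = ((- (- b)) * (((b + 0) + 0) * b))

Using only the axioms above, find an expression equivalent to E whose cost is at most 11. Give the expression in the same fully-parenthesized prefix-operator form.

step 1: add_zero (→) rewrites ((b + 0) + 0) into (b + 0), now ((- (- b)) * ((b + 0) * b))
step 2: neg_neg (→) rewrites (- (- b)) into b, now (b * ((b + 0) * b))
step 3: add_zero (→) rewrites (b + 0) into b, reaching cost 11 (bound 11)

(b * (b * b))   [cost 11]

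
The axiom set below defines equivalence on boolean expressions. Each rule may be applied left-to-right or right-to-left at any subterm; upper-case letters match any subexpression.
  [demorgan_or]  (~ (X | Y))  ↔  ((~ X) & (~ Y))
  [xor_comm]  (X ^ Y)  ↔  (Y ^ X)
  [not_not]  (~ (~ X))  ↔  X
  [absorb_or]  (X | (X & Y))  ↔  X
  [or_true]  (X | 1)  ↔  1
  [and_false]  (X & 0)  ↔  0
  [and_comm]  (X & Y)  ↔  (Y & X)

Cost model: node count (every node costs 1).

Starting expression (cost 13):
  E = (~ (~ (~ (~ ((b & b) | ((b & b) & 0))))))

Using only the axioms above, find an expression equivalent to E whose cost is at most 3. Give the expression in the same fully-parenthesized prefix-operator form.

(1) ((b & b) | ((b & b) & 0))  =[absorb_or →]=  (b & b)    ⊢ (~ (~ (~ (~ (b & b)))))
(2) (~ (~ (b & b)))  =[not_not →]=  (b & b)    ⊢ (~ (~ (b & b)))
(3) (~ (~ (b & b)))  =[not_not →]=  (b & b)    ⊢ cost 3, within 3

(b & b)   [cost 3]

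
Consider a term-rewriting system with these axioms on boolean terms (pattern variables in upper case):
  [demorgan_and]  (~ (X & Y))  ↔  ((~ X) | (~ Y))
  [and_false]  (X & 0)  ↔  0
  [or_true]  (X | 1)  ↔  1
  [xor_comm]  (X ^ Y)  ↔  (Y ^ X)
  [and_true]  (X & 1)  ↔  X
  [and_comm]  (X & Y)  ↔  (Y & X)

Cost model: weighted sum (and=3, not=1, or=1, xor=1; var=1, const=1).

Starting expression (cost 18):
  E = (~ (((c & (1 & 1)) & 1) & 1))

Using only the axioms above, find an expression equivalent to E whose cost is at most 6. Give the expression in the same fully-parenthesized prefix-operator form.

(~ (c & 1))   [cost 6]

step 1: and_true (→) rewrites (1 & 1) into 1, now (~ (((c & 1) & 1) & 1))
step 2: and_true (→) rewrites (((c & 1) & 1) & 1) into ((c & 1) & 1), now (~ ((c & 1) & 1))
step 3: and_true (→) rewrites (c & 1) into c, reaching cost 6 (bound 6)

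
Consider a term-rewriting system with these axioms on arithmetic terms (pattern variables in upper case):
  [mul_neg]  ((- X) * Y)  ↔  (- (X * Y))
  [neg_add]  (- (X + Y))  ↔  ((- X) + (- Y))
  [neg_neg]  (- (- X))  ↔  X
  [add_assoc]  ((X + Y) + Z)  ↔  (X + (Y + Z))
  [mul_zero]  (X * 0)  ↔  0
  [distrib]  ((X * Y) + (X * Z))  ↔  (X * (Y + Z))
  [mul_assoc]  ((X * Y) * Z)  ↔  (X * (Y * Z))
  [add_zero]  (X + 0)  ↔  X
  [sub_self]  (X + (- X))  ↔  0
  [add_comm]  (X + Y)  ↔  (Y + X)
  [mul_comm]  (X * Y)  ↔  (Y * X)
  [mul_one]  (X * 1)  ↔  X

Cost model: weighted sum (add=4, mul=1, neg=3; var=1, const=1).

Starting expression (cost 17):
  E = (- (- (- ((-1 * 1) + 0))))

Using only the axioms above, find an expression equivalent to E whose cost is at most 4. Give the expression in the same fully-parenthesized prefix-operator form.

(- -1)   [cost 4]

(1) (-1 * 1)  =[mul_one →]=  -1    ⊢ (- (- (- (-1 + 0))))
(2) (-1 + 0)  =[add_zero →]=  -1    ⊢ (- (- (- -1)))
(3) (- (- -1))  =[neg_neg →]=  -1    ⊢ cost 4, within 4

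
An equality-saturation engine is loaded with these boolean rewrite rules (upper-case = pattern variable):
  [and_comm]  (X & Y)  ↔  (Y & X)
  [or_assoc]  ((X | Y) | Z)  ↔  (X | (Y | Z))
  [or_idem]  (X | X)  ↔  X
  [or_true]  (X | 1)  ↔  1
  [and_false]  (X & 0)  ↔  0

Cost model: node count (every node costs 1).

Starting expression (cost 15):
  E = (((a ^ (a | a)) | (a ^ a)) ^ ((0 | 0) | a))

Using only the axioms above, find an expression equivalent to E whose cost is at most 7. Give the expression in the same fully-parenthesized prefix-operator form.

((a ^ a) ^ (0 | a))   [cost 7]

1. [or_idem →] (a | a)  →  a;  E = (((a ^ a) | (a ^ a)) ^ ((0 | 0) | a))
2. [or_idem →] (0 | 0)  →  0;  E = (((a ^ a) | (a ^ a)) ^ (0 | a))
3. [or_idem →] ((a ^ a) | (a ^ a))  →  (a ^ a);  cost 7 ≤ 7, done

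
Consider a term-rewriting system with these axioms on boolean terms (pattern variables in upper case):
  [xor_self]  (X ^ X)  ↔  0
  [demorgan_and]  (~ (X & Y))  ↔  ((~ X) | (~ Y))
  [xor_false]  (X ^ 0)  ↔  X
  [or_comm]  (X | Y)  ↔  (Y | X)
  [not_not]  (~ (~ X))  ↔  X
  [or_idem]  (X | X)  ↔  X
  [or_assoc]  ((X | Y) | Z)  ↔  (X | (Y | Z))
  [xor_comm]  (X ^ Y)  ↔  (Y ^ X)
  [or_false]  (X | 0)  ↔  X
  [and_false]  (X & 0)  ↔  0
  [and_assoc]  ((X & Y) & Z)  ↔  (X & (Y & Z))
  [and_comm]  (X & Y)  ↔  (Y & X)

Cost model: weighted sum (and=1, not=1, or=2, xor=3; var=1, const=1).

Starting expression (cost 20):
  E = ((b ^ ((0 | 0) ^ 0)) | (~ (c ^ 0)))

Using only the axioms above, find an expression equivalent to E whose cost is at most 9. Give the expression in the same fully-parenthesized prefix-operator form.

((b ^ 0) | (~ c))   [cost 9]

1. [xor_false →] (c ^ 0)  →  c;  E = ((b ^ ((0 | 0) ^ 0)) | (~ c))
2. [or_false →] (0 | 0)  →  0;  E = ((b ^ (0 ^ 0)) | (~ c))
3. [xor_false →] (0 ^ 0)  →  0;  cost 9 ≤ 9, done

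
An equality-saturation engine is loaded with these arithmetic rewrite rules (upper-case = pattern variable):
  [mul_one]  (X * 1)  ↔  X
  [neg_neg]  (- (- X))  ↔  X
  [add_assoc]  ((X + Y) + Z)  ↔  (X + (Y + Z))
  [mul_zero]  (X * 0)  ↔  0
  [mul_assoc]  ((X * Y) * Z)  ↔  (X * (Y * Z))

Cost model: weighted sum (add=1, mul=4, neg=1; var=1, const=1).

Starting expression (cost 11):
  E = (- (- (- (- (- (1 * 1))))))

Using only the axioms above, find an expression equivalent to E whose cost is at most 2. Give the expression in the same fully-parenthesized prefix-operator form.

(- 1)   [cost 2]

1. [neg_neg →] (- (- (- (- (1 * 1)))))  →  (- (- (1 * 1)));  E = (- (- (- (1 * 1))))
2. [mul_one →] (1 * 1)  →  1;  E = (- (- (- 1)))
3. [neg_neg →] (- (- 1))  →  1;  cost 2 ≤ 2, done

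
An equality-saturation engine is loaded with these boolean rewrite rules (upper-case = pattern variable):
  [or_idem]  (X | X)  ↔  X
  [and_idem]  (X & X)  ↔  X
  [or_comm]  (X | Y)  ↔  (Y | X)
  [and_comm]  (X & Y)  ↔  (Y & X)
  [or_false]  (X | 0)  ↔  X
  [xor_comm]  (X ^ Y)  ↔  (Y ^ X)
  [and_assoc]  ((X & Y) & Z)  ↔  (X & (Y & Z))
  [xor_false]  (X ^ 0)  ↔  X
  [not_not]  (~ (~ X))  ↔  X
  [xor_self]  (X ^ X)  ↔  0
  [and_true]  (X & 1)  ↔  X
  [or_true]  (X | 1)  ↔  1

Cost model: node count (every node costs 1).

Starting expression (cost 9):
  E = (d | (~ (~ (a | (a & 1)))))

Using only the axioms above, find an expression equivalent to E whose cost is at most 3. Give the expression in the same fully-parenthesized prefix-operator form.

(1) (a & 1)  =[and_true →]=  a    ⊢ (d | (~ (~ (a | a))))
(2) (~ (~ (a | a)))  =[not_not →]=  (a | a)    ⊢ (d | (a | a))
(3) (a | a)  =[or_idem →]=  a    ⊢ cost 3, within 3

(d | a)   [cost 3]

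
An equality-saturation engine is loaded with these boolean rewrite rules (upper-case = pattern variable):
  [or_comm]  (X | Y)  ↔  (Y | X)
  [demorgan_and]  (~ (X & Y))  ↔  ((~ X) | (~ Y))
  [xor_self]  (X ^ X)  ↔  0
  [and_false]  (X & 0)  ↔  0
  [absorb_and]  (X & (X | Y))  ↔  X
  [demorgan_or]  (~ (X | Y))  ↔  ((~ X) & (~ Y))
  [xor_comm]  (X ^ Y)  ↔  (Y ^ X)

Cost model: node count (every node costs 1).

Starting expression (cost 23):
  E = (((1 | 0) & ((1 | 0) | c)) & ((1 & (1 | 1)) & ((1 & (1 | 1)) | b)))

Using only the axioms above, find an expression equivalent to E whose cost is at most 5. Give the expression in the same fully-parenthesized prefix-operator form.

step 1: absorb_and (→) rewrites ((1 & (1 | 1)) & ((1 & (1 | 1)) | b)) into (1 & (1 | 1)), now (((1 | 0) & ((1 | 0) | c)) & (1 & (1 | 1)))
step 2: absorb_and (→) rewrites (1 & (1 | 1)) into 1, now (((1 | 0) & ((1 | 0) | c)) & 1)
step 3: absorb_and (→) rewrites ((1 | 0) & ((1 | 0) | c)) into (1 | 0), reaching cost 5 (bound 5)

((1 | 0) & 1)   [cost 5]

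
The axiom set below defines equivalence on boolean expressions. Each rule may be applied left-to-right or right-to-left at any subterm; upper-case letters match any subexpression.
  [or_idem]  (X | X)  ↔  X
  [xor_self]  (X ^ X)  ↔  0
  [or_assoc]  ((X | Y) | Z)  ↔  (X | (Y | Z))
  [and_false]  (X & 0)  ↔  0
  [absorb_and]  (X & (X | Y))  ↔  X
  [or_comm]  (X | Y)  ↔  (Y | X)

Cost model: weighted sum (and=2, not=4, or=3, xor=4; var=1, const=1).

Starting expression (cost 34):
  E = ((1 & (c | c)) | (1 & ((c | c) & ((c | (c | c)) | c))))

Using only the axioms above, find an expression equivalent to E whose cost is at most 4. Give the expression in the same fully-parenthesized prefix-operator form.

1. [or_idem →] (c | c)  →  c;  E = ((1 & (c | c)) | (1 & ((c | c) & ((c | c) | c))))
2. [absorb_and →] ((c | c) & ((c | c) | c))  →  (c | c);  E = ((1 & (c | c)) | (1 & (c | c)))
3. [or_idem →] ((1 & (c | c)) | (1 & (c | c)))  →  (1 & (c | c))
4. [or_idem →] (c | c)  →  c;  cost 4 ≤ 4, done

(1 & c)   [cost 4]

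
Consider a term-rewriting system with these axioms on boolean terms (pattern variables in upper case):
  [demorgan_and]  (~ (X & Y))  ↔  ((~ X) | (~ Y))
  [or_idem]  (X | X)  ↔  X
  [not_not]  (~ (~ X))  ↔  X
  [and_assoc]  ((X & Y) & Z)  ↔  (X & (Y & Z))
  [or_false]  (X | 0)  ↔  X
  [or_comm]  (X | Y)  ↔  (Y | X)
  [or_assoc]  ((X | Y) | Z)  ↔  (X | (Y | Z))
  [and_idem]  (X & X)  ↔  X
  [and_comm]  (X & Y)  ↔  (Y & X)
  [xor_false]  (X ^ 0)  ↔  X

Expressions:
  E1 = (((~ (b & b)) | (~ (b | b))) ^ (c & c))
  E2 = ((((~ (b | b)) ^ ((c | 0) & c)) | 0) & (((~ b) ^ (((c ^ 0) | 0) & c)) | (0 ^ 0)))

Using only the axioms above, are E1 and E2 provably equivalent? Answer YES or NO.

YES

step 1: or_idem (→) rewrites (b | b) into b, now (((~ (b & b)) | (~ b)) ^ (c & c))
step 2: and_idem (→) rewrites (b & b) into b, now (((~ b) | (~ b)) ^ (c & c))
step 3: or_idem (→) rewrites ((~ b) | (~ b)) into (~ b), now ((~ b) ^ (c & c))
step 4: or_false (←) rewrites ((~ b) ^ (c & c)) into (((~ b) ^ (c & c)) | 0)
step 5: or_false (←) rewrites c into (c | 0), now (((~ b) ^ ((c | 0) & c)) | 0)
step 6: and_idem (←) rewrites (((~ b) ^ ((c | 0) & c)) | 0) into ((((~ b) ^ ((c | 0) & c)) | 0) & (((~ b) ^ ((c | 0) & c)) | 0))
step 7: xor_false (←) rewrites 0 into (0 ^ 0), now ((((~ b) ^ ((c | 0) & c)) | 0) & (((~ b) ^ ((c | 0) & c)) | (0 ^ 0)))
step 8: or_idem (←) rewrites b into (b | b), now ((((~ (b | b)) ^ ((c | 0) & c)) | 0) & (((~ b) ^ ((c | 0) & c)) | (0 ^ 0)))
step 9: xor_false (←) rewrites c into (c ^ 0), which is E2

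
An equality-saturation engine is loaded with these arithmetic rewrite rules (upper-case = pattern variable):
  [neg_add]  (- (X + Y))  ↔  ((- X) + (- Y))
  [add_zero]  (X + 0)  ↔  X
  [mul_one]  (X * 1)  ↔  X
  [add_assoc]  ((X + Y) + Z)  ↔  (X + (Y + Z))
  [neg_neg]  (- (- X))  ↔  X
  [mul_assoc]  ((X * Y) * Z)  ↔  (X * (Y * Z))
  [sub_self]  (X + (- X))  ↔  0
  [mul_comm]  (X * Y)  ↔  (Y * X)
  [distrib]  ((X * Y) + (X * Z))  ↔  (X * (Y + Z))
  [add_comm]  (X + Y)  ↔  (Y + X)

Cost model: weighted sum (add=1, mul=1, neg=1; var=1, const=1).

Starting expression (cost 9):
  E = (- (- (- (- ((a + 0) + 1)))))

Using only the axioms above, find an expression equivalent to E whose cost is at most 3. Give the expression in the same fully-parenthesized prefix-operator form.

(a + 1)   [cost 3]

step 1: neg_neg (→) rewrites (- (- (- (- ((a + 0) + 1))))) into (- (- ((a + 0) + 1)))
step 2: neg_neg (→) rewrites (- (- ((a + 0) + 1))) into ((a + 0) + 1)
step 3: add_zero (→) rewrites (a + 0) into a, reaching cost 3 (bound 3)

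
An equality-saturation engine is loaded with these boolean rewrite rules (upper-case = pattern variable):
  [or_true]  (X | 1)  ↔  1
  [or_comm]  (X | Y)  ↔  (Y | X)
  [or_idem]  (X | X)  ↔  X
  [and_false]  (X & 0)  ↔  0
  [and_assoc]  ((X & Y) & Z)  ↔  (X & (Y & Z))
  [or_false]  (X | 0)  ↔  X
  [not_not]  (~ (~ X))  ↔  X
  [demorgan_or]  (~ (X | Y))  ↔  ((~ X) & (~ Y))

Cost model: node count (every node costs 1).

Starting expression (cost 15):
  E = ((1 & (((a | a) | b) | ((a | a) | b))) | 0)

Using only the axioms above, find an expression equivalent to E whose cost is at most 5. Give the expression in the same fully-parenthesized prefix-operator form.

step 1: or_idem (→) rewrites (((a | a) | b) | ((a | a) | b)) into ((a | a) | b), now ((1 & ((a | a) | b)) | 0)
step 2: or_false (→) rewrites ((1 & ((a | a) | b)) | 0) into (1 & ((a | a) | b))
step 3: or_idem (→) rewrites (a | a) into a, reaching cost 5 (bound 5)

(1 & (a | b))   [cost 5]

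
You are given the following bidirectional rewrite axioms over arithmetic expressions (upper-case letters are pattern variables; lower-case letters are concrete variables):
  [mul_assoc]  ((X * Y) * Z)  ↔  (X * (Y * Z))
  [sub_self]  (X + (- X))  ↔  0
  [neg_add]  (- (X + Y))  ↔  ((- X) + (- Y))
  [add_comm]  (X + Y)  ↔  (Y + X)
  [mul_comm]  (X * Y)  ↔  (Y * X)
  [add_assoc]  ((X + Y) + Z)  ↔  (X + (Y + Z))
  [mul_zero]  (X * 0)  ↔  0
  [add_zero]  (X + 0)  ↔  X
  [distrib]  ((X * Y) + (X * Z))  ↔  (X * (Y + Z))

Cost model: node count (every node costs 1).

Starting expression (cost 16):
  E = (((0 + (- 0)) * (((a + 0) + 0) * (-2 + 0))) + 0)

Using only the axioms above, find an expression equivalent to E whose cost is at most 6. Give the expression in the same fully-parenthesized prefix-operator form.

((- 0) * (a * -2))   [cost 6]

step 1: add_zero (→) rewrites (a + 0) into a, now (((0 + (- 0)) * ((a + 0) * (-2 + 0))) + 0)
step 2: add_zero (→) rewrites (a + 0) into a, now (((0 + (- 0)) * (a * (-2 + 0))) + 0)
step 3: add_comm (→) rewrites (0 + (- 0)) into ((- 0) + 0), now ((((- 0) + 0) * (a * (-2 + 0))) + 0)
step 4: add_zero (→) rewrites (-2 + 0) into -2, now ((((- 0) + 0) * (a * -2)) + 0)
step 5: add_zero (→) rewrites ((- 0) + 0) into (- 0), now (((- 0) * (a * -2)) + 0)
step 6: add_zero (→) rewrites (((- 0) * (a * -2)) + 0) into ((- 0) * (a * -2)), reaching cost 6 (bound 6)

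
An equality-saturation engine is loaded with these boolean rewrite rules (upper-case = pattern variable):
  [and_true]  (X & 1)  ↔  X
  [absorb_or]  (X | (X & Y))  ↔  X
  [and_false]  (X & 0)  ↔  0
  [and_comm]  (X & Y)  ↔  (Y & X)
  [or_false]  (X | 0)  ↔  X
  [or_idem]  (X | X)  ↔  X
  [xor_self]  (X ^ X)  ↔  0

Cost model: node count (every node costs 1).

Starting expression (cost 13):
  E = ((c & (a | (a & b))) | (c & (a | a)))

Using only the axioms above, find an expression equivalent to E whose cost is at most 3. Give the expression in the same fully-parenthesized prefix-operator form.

step 1: absorb_or (→) rewrites (a | (a & b)) into a, now ((c & a) | (c & (a | a)))
step 2: or_idem (→) rewrites (a | a) into a, now ((c & a) | (c & a))
step 3: or_idem (→) rewrites ((c & a) | (c & a)) into (c & a), reaching cost 3 (bound 3)

(c & a)   [cost 3]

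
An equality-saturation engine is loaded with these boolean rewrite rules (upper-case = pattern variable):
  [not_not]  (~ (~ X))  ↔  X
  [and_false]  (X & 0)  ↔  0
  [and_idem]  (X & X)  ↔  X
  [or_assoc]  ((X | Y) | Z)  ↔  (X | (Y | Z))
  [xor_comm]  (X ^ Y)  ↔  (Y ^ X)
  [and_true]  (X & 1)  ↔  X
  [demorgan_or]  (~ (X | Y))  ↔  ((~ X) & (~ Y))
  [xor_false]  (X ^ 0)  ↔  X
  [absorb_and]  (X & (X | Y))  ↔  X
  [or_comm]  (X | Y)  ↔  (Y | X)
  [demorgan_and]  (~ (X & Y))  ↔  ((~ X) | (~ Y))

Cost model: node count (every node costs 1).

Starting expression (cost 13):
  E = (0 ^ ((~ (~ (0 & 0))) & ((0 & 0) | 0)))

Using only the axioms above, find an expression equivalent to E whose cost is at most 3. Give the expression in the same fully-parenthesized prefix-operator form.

(0 ^ 0)   [cost 3]

1. [not_not →] (~ (~ (0 & 0)))  →  (0 & 0);  E = (0 ^ ((0 & 0) & ((0 & 0) | 0)))
2. [absorb_and →] ((0 & 0) & ((0 & 0) | 0))  →  (0 & 0);  E = (0 ^ (0 & 0))
3. [and_idem →] (0 & 0)  →  0;  cost 3 ≤ 3, done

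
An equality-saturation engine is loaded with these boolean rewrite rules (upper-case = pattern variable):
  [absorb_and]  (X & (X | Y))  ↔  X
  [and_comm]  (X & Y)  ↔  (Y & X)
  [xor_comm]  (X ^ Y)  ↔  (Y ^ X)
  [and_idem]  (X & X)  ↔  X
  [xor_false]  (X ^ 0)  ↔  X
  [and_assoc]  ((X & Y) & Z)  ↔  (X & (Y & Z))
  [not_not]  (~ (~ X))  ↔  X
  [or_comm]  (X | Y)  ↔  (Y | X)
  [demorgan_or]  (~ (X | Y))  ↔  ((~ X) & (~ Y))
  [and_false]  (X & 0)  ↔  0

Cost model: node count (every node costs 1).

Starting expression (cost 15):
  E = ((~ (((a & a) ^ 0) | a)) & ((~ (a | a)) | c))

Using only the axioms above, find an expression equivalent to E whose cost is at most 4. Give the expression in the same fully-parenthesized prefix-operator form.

(~ (a | a))   [cost 4]

step 1: xor_false (→) rewrites ((a & a) ^ 0) into (a & a), now ((~ ((a & a) | a)) & ((~ (a | a)) | c))
step 2: and_idem (→) rewrites (a & a) into a, now ((~ (a | a)) & ((~ (a | a)) | c))
step 3: absorb_and (→) rewrites ((~ (a | a)) & ((~ (a | a)) | c)) into (~ (a | a)), reaching cost 4 (bound 4)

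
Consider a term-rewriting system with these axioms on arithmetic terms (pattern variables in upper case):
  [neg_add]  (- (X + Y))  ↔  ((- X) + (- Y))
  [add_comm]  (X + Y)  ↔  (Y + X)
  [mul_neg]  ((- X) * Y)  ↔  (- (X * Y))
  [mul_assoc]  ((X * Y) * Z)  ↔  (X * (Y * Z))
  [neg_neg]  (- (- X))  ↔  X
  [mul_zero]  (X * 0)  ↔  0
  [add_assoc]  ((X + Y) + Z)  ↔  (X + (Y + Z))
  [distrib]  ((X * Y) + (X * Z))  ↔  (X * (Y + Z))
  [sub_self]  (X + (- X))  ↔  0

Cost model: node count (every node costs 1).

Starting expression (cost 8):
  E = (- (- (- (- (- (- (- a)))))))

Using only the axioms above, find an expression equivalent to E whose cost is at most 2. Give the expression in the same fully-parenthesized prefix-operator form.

(1) (- (- (- (- (- (- (- a)))))))  =[neg_neg →]=  (- (- (- (- (- a)))))
(2) (- (- (- (- a))))  =[neg_neg →]=  (- (- a))    ⊢ (- (- (- a)))
(3) (- (- (- a)))  =[neg_neg →]=  (- a)    ⊢ cost 2, within 2

(- a)   [cost 2]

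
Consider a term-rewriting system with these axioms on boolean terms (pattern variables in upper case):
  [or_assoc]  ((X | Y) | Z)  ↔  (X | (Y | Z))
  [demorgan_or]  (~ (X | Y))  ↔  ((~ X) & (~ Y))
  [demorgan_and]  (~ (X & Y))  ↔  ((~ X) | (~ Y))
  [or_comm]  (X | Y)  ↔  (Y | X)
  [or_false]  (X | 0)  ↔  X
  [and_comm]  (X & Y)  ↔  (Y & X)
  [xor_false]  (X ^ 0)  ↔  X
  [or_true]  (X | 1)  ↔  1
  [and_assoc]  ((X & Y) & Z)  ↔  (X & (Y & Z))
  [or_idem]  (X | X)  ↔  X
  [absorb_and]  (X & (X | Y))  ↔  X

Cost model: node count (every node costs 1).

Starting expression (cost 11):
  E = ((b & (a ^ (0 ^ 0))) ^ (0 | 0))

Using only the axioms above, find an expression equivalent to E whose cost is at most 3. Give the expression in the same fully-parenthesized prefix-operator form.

(b & a)   [cost 3]

step 1: xor_false (→) rewrites (0 ^ 0) into 0, now ((b & (a ^ 0)) ^ (0 | 0))
step 2: or_false (→) rewrites (0 | 0) into 0, now ((b & (a ^ 0)) ^ 0)
step 3: xor_false (→) rewrites ((b & (a ^ 0)) ^ 0) into (b & (a ^ 0))
step 4: xor_false (→) rewrites (a ^ 0) into a, reaching cost 3 (bound 3)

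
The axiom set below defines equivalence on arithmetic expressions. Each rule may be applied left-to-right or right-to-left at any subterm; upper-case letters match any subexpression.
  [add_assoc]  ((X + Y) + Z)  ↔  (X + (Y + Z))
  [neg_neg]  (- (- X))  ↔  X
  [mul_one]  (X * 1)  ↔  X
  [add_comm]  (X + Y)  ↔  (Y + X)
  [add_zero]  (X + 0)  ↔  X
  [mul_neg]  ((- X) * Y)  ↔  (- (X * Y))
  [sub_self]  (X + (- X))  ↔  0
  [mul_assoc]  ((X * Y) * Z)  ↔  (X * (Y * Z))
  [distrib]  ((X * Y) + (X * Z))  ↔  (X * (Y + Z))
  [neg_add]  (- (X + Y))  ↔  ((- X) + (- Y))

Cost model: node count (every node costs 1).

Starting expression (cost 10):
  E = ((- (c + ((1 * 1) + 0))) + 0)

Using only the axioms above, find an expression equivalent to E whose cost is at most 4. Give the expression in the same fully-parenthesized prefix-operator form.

1. [mul_one →] (1 * 1)  →  1;  E = ((- (c + (1 + 0))) + 0)
2. [add_zero →] (1 + 0)  →  1;  E = ((- (c + 1)) + 0)
3. [add_zero →] ((- (c + 1)) + 0)  →  (- (c + 1));  cost 4 ≤ 4, done

(- (c + 1))   [cost 4]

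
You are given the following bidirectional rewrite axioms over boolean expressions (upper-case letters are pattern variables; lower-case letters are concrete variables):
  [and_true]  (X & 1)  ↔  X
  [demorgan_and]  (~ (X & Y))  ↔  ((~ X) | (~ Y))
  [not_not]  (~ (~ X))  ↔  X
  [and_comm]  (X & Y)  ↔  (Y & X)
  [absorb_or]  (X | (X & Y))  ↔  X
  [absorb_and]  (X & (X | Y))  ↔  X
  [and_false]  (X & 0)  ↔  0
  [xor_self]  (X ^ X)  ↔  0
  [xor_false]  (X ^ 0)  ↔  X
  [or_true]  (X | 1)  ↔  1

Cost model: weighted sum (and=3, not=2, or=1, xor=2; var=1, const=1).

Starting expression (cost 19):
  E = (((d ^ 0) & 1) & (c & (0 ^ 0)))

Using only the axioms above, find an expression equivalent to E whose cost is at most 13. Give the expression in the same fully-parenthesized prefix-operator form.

1. [and_comm →] (((d ^ 0) & 1) & (c & (0 ^ 0)))  →  ((c & (0 ^ 0)) & ((d ^ 0) & 1))
2. [xor_false →] (0 ^ 0)  →  0;  E = ((c & 0) & ((d ^ 0) & 1))
3. [xor_false →] (d ^ 0)  →  d;  cost 13 ≤ 13, done

((c & 0) & (d & 1))   [cost 13]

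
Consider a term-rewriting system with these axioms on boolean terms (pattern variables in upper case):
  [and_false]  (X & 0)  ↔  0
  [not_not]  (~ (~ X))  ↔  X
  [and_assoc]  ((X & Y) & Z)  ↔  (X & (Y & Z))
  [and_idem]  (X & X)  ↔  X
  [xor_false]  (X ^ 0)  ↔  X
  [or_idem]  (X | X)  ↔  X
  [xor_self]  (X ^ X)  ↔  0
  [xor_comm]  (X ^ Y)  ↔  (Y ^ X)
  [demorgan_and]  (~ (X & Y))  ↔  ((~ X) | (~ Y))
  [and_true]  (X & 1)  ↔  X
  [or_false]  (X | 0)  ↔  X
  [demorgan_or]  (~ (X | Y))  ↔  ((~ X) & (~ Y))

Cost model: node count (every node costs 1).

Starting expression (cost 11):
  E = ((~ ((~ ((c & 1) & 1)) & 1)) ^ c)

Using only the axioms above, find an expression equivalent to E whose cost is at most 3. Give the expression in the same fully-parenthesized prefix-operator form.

(1) (c & 1)  =[and_true →]=  c    ⊢ ((~ ((~ (c & 1)) & 1)) ^ c)
(2) ((~ (c & 1)) & 1)  =[and_true →]=  (~ (c & 1))    ⊢ ((~ (~ (c & 1))) ^ c)
(3) (~ (~ (c & 1)))  =[not_not →]=  (c & 1)    ⊢ ((c & 1) ^ c)
(4) (c & 1)  =[and_true →]=  c    ⊢ cost 3, within 3

(c ^ c)   [cost 3]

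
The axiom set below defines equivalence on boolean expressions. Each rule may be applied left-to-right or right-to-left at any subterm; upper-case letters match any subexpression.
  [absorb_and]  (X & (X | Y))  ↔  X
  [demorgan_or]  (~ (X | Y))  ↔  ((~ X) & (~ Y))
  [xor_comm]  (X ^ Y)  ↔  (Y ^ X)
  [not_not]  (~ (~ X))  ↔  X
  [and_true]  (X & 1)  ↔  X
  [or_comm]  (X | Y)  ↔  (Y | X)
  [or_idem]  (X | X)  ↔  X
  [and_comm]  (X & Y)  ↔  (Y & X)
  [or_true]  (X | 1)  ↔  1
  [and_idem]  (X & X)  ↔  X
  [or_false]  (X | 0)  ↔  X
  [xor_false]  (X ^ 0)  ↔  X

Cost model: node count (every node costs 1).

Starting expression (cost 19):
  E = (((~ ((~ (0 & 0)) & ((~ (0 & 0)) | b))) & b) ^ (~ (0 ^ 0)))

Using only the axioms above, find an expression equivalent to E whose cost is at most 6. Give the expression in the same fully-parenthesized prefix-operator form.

(1) ((~ (0 & 0)) & ((~ (0 & 0)) | b))  =[absorb_and →]=  (~ (0 & 0))    ⊢ (((~ (~ (0 & 0))) & b) ^ (~ (0 ^ 0)))
(2) (0 ^ 0)  =[xor_false →]=  0    ⊢ (((~ (~ (0 & 0))) & b) ^ (~ 0))
(3) (~ (~ (0 & 0)))  =[not_not →]=  (0 & 0)    ⊢ (((0 & 0) & b) ^ (~ 0))
(4) (0 & 0)  =[and_idem →]=  0    ⊢ cost 6, within 6

((0 & b) ^ (~ 0))   [cost 6]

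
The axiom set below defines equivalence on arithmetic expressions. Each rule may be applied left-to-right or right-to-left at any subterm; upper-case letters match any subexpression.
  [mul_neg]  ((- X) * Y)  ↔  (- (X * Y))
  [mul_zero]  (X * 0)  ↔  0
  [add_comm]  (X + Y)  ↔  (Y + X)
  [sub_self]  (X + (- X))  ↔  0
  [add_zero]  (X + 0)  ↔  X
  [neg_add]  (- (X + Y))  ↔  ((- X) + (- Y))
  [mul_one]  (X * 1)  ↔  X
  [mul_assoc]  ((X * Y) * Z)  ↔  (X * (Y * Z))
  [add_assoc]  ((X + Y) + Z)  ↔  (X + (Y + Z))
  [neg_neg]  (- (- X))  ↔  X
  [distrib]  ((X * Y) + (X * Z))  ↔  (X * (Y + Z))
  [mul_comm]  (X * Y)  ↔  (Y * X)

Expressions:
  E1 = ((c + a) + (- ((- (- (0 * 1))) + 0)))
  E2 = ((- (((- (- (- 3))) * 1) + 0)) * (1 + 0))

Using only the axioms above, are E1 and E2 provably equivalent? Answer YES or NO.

All listed rules preserve value, hence provable equivalence implies equal values everywhere; look for a separating assignment.
a=0, c=0 gives E1 ↦ 0, E2 ↦ 3; values differ ⇒ not provably equivalent.

NO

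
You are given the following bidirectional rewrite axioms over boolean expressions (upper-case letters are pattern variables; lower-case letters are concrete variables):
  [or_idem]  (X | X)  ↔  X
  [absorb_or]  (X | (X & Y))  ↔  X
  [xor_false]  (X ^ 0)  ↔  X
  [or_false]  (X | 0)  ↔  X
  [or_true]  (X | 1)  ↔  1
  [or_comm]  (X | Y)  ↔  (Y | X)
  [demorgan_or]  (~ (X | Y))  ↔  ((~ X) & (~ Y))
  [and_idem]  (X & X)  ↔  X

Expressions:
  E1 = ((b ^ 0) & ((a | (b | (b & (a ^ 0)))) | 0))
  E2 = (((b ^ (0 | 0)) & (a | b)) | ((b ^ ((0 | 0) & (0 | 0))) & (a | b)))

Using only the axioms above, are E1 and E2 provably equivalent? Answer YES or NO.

(1) ((a | (b | (b & (a ^ 0)))) | 0)  =[or_false →]=  (a | (b | (b & (a ^ 0))))    ⊢ ((b ^ 0) & (a | (b | (b & (a ^ 0)))))
(2) (a ^ 0)  =[xor_false →]=  a    ⊢ ((b ^ 0) & (a | (b | (b & a))))
(3) (b | (b & a))  =[absorb_or →]=  b    ⊢ ((b ^ 0) & (a | b))
(4) 0  =[or_idem ←]=  (0 | 0)    ⊢ ((b ^ (0 | 0)) & (a | b))
(5) ((b ^ (0 | 0)) & (a | b))  =[or_idem ←]=  (((b ^ (0 | 0)) & (a | b)) | ((b ^ (0 | 0)) & (a | b)))
(6) (0 | 0)  =[and_idem ←]=  ((0 | 0) & (0 | 0))    ⊢ E2

YES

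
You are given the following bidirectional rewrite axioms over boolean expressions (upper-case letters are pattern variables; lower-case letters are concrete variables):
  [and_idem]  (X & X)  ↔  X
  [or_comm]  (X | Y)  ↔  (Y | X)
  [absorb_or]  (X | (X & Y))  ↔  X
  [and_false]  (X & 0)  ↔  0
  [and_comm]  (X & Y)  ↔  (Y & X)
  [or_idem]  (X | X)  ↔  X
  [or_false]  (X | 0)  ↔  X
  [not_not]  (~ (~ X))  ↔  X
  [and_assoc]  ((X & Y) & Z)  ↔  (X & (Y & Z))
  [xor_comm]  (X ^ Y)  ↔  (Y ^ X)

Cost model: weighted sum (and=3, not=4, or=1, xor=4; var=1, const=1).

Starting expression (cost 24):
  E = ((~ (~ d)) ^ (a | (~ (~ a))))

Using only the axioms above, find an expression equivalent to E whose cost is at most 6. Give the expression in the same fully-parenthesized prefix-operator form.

1. [not_not →] (~ (~ d))  →  d;  E = (d ^ (a | (~ (~ a))))
2. [not_not →] (~ (~ a))  →  a;  E = (d ^ (a | a))
3. [or_idem →] (a | a)  →  a;  cost 6 ≤ 6, done

(d ^ a)   [cost 6]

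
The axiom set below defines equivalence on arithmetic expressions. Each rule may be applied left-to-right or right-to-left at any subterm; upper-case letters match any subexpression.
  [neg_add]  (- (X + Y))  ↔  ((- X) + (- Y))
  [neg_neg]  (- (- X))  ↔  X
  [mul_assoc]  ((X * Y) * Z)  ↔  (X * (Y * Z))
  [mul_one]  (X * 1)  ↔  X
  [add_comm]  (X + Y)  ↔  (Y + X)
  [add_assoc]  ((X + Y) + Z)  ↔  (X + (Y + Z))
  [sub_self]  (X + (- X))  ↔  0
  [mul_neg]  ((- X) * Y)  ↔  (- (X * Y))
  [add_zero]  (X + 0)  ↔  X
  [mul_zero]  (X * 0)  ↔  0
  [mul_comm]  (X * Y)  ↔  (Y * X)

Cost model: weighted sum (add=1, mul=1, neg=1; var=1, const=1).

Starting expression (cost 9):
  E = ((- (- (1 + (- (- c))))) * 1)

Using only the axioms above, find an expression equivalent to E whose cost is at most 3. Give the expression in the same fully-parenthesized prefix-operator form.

1. [mul_one →] ((- (- (1 + (- (- c))))) * 1)  →  (- (- (1 + (- (- c)))))
2. [neg_neg →] (- (- (1 + (- (- c)))))  →  (1 + (- (- c)))
3. [neg_neg →] (- (- c))  →  c;  cost 3 ≤ 3, done

(1 + c)   [cost 3]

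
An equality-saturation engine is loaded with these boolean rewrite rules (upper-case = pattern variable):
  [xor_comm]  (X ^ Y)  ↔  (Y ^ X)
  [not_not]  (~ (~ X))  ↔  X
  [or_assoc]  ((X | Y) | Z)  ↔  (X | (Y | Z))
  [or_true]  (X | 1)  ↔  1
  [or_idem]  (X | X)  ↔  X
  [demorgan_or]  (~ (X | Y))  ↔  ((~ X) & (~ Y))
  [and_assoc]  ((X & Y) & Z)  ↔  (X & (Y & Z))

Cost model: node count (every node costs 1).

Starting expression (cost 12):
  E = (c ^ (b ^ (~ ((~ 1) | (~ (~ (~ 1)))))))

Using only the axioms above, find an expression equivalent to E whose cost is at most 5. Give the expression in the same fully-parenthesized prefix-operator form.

step 1: not_not (→) rewrites (~ (~ (~ 1))) into (~ 1), now (c ^ (b ^ (~ ((~ 1) | (~ 1)))))
step 2: or_idem (→) rewrites ((~ 1) | (~ 1)) into (~ 1), now (c ^ (b ^ (~ (~ 1))))
step 3: not_not (→) rewrites (~ (~ 1)) into 1, reaching cost 5 (bound 5)

(c ^ (b ^ 1))   [cost 5]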